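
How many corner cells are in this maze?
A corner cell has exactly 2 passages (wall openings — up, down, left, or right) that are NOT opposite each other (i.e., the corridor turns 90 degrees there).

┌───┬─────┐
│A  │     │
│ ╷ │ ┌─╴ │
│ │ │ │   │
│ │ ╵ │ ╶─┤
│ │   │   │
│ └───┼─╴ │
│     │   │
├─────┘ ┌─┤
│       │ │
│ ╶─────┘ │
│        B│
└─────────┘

Counting corner cells (2 non-opposite passages):
Total corners: 17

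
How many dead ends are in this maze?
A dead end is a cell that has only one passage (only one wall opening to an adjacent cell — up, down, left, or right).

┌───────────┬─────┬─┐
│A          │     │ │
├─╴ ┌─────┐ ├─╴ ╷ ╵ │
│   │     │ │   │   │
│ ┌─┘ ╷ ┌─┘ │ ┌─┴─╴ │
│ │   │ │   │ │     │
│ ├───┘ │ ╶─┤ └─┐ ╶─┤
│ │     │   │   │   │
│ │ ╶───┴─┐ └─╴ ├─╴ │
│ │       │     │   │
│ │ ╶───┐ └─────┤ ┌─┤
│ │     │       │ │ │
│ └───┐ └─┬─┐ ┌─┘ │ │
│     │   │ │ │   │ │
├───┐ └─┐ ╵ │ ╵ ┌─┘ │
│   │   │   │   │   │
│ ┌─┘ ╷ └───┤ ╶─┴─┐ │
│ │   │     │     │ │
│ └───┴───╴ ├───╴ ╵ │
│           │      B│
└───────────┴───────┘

Checking each cell for number of passages:

Dead ends found at positions:
  (0, 0)
  (0, 6)
  (0, 9)
  (1, 4)
  (2, 1)
  (2, 7)
  (5, 7)
  (5, 9)
  (6, 5)
  (7, 1)
  (7, 8)
  (8, 1)
  (9, 6)
Total dead ends: 13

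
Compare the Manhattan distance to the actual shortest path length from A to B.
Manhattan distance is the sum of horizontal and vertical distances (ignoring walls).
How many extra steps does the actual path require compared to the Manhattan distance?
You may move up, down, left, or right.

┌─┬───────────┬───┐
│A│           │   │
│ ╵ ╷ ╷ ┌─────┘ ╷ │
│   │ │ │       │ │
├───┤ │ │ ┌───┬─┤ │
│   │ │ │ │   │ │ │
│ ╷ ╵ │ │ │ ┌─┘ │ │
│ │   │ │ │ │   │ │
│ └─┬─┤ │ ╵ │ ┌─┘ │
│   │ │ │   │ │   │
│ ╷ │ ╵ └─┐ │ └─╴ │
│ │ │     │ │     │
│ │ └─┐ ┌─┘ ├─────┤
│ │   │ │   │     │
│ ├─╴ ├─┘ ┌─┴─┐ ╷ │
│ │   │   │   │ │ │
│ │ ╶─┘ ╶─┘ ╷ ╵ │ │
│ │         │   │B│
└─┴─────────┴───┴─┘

Manhattan distance: |8 - 0| + |8 - 0| = 16
Actual path length: 32
Extra steps: 32 - 16 = 16

Solution:

┌─┬───────────┬───┐
│A│↱ ↓        │   │
│ ╵ ╷ ╷ ┌─────┘ ╷ │
│↳ ↑│↓│ │       │ │
├───┤ │ │ ┌───┬─┤ │
│↓ ↰│↓│ │ │   │ │ │
│ ╷ ╵ │ │ │ ┌─┘ │ │
│↓│↑ ↲│ │ │ │   │ │
│ └─┬─┤ │ ╵ │ ┌─┘ │
│↳ ↓│ │ │   │ │   │
│ ╷ │ ╵ └─┐ │ └─╴ │
│ │↓│     │ │     │
│ │ └─┐ ┌─┘ ├─────┤
│ │↳ ↓│ │   │  ↱ ↓│
│ ├─╴ ├─┘ ┌─┴─┐ ╷ │
│ │↓ ↲│   │↱ ↓│↑│↓│
│ │ ╶─┘ ╶─┘ ╷ ╵ │ │
│ │↳ → → → ↑│↳ ↑│B│
└─┴─────────┴───┴─┘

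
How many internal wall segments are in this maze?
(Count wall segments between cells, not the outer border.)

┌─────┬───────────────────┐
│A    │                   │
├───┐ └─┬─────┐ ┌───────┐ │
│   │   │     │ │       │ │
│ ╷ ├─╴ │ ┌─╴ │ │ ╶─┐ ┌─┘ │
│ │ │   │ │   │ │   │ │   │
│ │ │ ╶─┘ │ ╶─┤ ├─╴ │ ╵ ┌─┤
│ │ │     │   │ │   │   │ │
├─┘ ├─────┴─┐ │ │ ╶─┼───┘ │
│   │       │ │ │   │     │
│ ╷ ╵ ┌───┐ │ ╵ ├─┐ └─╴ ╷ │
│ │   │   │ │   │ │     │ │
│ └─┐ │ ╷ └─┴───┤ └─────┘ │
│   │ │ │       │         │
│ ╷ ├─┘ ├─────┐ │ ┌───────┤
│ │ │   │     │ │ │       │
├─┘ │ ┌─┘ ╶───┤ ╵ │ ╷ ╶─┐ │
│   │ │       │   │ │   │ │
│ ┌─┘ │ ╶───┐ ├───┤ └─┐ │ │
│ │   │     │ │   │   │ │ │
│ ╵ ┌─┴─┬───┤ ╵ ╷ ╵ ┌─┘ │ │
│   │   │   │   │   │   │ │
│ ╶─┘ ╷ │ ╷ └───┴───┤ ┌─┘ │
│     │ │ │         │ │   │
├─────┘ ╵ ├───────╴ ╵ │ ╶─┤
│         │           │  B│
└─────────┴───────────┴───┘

Counting internal wall segments:
Total internal walls: 144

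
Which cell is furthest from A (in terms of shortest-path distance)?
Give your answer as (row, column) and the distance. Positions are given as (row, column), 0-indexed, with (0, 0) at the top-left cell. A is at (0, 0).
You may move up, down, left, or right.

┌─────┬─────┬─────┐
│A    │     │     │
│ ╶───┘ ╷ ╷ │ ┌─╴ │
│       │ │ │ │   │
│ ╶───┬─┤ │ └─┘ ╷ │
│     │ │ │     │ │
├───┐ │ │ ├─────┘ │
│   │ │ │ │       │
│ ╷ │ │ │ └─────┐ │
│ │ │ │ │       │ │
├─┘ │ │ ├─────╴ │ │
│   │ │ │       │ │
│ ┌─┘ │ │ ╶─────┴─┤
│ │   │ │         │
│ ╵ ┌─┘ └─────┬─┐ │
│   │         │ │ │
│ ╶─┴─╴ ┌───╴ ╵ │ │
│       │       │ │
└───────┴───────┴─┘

Computing BFS distances from A to all cells:
Furthest cell: (8, 8)
Distance: 24 steps

Path from A to the furthest cell:

┌─────┬─────┬─────┐
│A    │↱ ↓  │     │
│ ╶───┘ ╷ ╷ │ ┌─╴ │
│↳ → → ↑│↓│ │ │   │
│ ╶───┬─┤ │ └─┘ ╷ │
│     │ │↓│     │ │
├───┐ │ │ ├─────┘ │
│   │ │ │↓│       │
│ ╷ │ │ │ └─────┐ │
│ │ │ │ │↳ → → ↓│ │
├─┘ │ │ ├─────╴ │ │
│   │ │ │↓ ← ← ↲│ │
│ ┌─┘ │ │ ╶─────┴─┤
│ │   │ │↳ → → → ↓│
│ ╵ ┌─┘ └─────┬─┐ │
│   │         │ │↓│
│ ╶─┴─╴ ┌───╴ ╵ │ │
│       │       │B│
└───────┴───────┴─┘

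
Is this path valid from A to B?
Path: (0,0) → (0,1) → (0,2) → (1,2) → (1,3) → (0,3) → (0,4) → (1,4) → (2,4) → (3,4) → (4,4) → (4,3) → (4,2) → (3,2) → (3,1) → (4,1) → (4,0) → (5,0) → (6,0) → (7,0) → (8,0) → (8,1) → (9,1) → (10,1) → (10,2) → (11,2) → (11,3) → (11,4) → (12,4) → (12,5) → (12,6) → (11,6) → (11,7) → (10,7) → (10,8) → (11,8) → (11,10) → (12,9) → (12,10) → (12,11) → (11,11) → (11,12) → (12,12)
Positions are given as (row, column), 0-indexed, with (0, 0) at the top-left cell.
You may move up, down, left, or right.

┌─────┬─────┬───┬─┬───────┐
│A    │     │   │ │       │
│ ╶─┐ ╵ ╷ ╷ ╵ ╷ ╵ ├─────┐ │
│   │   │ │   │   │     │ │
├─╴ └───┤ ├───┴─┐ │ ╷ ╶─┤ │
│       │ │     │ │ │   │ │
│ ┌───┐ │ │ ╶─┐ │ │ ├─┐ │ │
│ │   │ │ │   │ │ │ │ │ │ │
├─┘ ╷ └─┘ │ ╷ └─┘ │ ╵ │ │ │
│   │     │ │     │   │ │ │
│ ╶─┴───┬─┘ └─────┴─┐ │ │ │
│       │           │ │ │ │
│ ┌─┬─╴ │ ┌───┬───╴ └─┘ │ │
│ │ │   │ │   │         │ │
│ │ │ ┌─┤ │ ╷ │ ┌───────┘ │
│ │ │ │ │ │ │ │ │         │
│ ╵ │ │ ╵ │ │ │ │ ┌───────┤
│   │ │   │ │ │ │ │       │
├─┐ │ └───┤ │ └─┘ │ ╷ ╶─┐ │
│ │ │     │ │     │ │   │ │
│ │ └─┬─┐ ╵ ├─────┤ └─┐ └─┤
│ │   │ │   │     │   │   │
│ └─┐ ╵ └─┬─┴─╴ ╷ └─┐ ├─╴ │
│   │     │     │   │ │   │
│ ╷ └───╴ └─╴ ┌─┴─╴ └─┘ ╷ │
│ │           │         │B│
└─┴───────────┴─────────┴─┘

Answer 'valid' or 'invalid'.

Checking path validity:
Result: Invalid move at step 36: cannot move from (11, 8) to (11, 10).

invalid

Correct solution:

┌─────┬─────┬───┬─┬───────┐
│A → ↓│↱ ↓  │   │ │       │
│ ╶─┐ ╵ ╷ ╷ ╵ ╷ ╵ ├─────┐ │
│   │↳ ↑│↓│   │   │     │ │
├─╴ └───┤ ├───┴─┐ │ ╷ ╶─┤ │
│       │↓│     │ │ │   │ │
│ ┌───┐ │ │ ╶─┐ │ │ ├─┐ │ │
│ │↓ ↰│ │↓│   │ │ │ │ │ │ │
├─┘ ╷ └─┘ │ ╷ └─┘ │ ╵ │ │ │
│↓ ↲│↑ ← ↲│ │     │   │ │ │
│ ╶─┴───┬─┘ └─────┴─┐ │ │ │
│↓      │           │ │ │ │
│ ┌─┬─╴ │ ┌───┬───╴ └─┘ │ │
│↓│ │   │ │   │         │ │
│ │ │ ┌─┤ │ ╷ │ ┌───────┘ │
│↓│ │ │ │ │ │ │ │         │
│ ╵ │ │ ╵ │ │ │ │ ┌───────┤
│↳ ↓│ │   │ │ │ │ │       │
├─┐ │ └───┤ │ └─┘ │ ╷ ╶─┐ │
│ │↓│     │ │     │ │   │ │
│ │ └─┬─┐ ╵ ├─────┤ └─┐ └─┤
│ │↳ ↓│ │   │  ↱ ↓│   │   │
│ └─┐ ╵ └─┬─┴─╴ ╷ └─┐ ├─╴ │
│   │↳ → ↓│  ↱ ↑│↳ ↓│ │↱ ↓│
│ ╷ └───╴ └─╴ ┌─┴─╴ └─┘ ╷ │
│ │      ↳ → ↑│    ↳ → ↑│B│
└─┴───────────┴─────────┴─┘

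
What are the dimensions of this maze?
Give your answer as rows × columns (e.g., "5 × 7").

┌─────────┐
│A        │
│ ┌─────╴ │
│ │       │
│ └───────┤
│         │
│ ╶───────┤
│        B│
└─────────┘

Counting the maze dimensions:
Rows (vertical): 4
Columns (horizontal): 5
Dimensions: 4 × 5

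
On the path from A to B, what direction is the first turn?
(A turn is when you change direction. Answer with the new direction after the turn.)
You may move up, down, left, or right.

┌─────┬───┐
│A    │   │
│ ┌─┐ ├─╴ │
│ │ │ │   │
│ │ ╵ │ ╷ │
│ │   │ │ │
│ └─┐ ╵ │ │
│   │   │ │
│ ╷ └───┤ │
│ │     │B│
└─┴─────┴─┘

Directions: right, right, down, down, down, right, up, up, right, down, down, down
First turn direction: down

Solution:

┌─────┬───┐
│A → ↓│   │
│ ┌─┐ ├─╴ │
│ │ │↓│↱ ↓│
│ │ ╵ │ ╷ │
│ │  ↓│↑│↓│
│ └─┐ ╵ │ │
│   │↳ ↑│↓│
│ ╷ └───┤ │
│ │     │B│
└─┴─────┴─┘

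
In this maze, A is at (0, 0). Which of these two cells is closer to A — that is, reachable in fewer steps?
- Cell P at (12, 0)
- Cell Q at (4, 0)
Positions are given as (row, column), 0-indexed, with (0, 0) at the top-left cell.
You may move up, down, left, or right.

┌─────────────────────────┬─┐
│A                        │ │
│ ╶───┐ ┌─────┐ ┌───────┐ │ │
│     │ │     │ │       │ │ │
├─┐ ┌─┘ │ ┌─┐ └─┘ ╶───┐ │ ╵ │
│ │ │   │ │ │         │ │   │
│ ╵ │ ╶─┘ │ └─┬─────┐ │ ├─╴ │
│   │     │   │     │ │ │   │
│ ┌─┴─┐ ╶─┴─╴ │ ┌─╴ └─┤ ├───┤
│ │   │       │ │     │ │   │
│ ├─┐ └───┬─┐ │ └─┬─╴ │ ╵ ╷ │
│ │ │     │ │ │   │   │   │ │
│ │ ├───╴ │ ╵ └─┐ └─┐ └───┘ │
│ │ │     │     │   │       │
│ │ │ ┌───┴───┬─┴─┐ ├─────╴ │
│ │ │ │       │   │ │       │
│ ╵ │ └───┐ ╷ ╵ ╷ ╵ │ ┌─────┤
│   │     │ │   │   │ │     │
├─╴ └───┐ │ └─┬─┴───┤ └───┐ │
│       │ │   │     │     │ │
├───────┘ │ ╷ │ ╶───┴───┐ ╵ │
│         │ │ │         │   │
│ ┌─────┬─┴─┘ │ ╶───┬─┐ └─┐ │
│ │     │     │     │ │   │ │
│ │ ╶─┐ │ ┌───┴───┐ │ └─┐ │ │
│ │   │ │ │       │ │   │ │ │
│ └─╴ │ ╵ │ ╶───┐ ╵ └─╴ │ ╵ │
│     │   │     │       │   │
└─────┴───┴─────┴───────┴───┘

Shortest path A → P at (12, 0): 72 steps
Shortest path A → Q at (4, 0): 6 steps

Q is closer (6 steps vs 72 steps).

Path to P:

┌─────────────────────────┬─┐
│A → → ↓                  │ │
│ ╶───┐ ┌─────┐ ┌───────┐ │ │
│     │↓│↱ → ↓│ │↱ → → ↓│ │ │
├─┐ ┌─┘ │ ┌─┐ └─┘ ╶───┐ │ ╵ │
│ │ │↓ ↲│↑│ │↳ → ↑    │↓│   │
│ ╵ │ ╶─┘ │ └─┬─────┐ │ ├─╴ │
│   │↳ → ↑│   │↓ ← ↰│ │↓│   │
│ ┌─┴─┐ ╶─┴─╴ │ ┌─╴ └─┤ ├───┤
│ │   │       │↓│  ↑ ↰│↓│↱ ↓│
│ ├─┐ └───┬─┐ │ └─┬─╴ │ ╵ ╷ │
│ │ │     │ │ │↳ ↓│  ↑│↳ ↑│↓│
│ │ ├───╴ │ ╵ └─┐ └─┐ └───┘ │
│ │ │     │     │↳ ↓│↑ ← ← ↲│
│ │ │ ┌───┴───┬─┴─┐ ├─────╴ │
│ │ │ │    ↓ ↰│↓ ↰│↓│       │
│ ╵ │ └───┐ ╷ ╵ ╷ ╵ │ ┌─────┤
│   │     │↓│↑ ↲│↑ ↲│ │     │
├─╴ └───┐ │ └─┬─┴───┤ └───┐ │
│       │ │↳ ↓│     │     │ │
├───────┘ │ ╷ │ ╶───┴───┐ ╵ │
│         │ │↓│         │   │
│ ┌─────┬─┴─┘ │ ╶───┬─┐ └─┐ │
│ │↓ ← ↰│↓ ← ↲│     │ │   │ │
│ │ ╶─┐ │ ┌───┴───┐ │ └─┐ │ │
│P│↳ ↓│↑│↓│       │ │   │ │ │
│ └─╴ │ ╵ │ ╶───┐ ╵ └─╴ │ ╵ │
│↑ ← ↲│↑ ↲│     │       │   │
└─────┴───┴─────┴───────┴───┘

Path to Q:

┌─────────────────────────┬─┐
│A                        │ │
│ ╶───┐ ┌─────┐ ┌───────┐ │ │
│↳ ↓  │ │     │ │       │ │ │
├─┐ ┌─┘ │ ┌─┐ └─┘ ╶───┐ │ ╵ │
│ │↓│   │ │ │         │ │   │
│ ╵ │ ╶─┘ │ └─┬─────┐ │ ├─╴ │
│↓ ↲│     │   │     │ │ │   │
│ ┌─┴─┐ ╶─┴─╴ │ ┌─╴ └─┤ ├───┤
│Q│   │       │ │     │ │   │
│ ├─┐ └───┬─┐ │ └─┬─╴ │ ╵ ╷ │
│ │ │     │ │ │   │   │   │ │
│ │ ├───╴ │ ╵ └─┐ └─┐ └───┘ │
│ │ │     │     │   │       │
│ │ │ ┌───┴───┬─┴─┐ ├─────╴ │
│ │ │ │       │   │ │       │
│ ╵ │ └───┐ ╷ ╵ ╷ ╵ │ ┌─────┤
│   │     │ │   │   │ │     │
├─╴ └───┐ │ └─┬─┴───┤ └───┐ │
│       │ │   │     │     │ │
├───────┘ │ ╷ │ ╶───┴───┐ ╵ │
│         │ │ │         │   │
│ ┌─────┬─┴─┘ │ ╶───┬─┐ └─┐ │
│ │     │     │     │ │   │ │
│ │ ╶─┐ │ ┌───┴───┐ │ └─┐ │ │
│ │   │ │ │       │ │   │ │ │
│ └─╴ │ ╵ │ ╶───┐ ╵ └─╴ │ ╵ │
│     │   │     │       │   │
└─────┴───┴─────┴───────┴───┘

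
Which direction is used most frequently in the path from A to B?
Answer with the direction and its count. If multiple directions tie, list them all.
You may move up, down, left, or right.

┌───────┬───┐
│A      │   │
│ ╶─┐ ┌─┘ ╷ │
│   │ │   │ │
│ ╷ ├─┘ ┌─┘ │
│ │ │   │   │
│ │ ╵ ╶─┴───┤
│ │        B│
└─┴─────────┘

Directions: down, right, down, down, right, right, right, right
Counts: {'down': 3, 'right': 5}
Most common: right (5 times)

Solution:

┌───────┬───┐
│A      │   │
│ ╶─┐ ┌─┘ ╷ │
│↳ ↓│ │   │ │
│ ╷ ├─┘ ┌─┘ │
│ │↓│   │   │
│ │ ╵ ╶─┴───┤
│ │↳ → → → B│
└─┴─────────┘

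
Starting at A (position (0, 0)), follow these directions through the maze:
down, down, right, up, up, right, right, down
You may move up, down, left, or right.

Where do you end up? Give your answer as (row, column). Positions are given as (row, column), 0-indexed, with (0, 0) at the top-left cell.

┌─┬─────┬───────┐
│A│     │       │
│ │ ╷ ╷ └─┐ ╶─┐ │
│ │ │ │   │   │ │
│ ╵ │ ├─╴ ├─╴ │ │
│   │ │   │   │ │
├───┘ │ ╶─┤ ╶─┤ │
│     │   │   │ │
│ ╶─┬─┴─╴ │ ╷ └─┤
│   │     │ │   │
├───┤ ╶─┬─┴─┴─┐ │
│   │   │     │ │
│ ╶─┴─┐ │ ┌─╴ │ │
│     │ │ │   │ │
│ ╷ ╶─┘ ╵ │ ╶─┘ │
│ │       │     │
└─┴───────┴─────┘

Following directions step by step:
Start: (0, 0)
  down: (0, 0) → (1, 0)
  down: (1, 0) → (2, 0)
  right: (2, 0) → (2, 1)
  up: (2, 1) → (1, 1)
  up: (1, 1) → (0, 1)
  right: (0, 1) → (0, 2)
  right: (0, 2) → (0, 3)
  down: (0, 3) → (1, 3)
Final position: (1, 3)

Path taken:

┌─┬─────┬───────┐
│A│↱ → ↓│       │
│ │ ╷ ╷ └─┐ ╶─┐ │
│↓│↑│ │B  │   │ │
│ ╵ │ ├─╴ ├─╴ │ │
│↳ ↑│ │   │   │ │
├───┘ │ ╶─┤ ╶─┤ │
│     │   │   │ │
│ ╶─┬─┴─╴ │ ╷ └─┤
│   │     │ │   │
├───┤ ╶─┬─┴─┴─┐ │
│   │   │     │ │
│ ╶─┴─┐ │ ┌─╴ │ │
│     │ │ │   │ │
│ ╷ ╶─┘ ╵ │ ╶─┘ │
│ │       │     │
└─┴───────┴─────┘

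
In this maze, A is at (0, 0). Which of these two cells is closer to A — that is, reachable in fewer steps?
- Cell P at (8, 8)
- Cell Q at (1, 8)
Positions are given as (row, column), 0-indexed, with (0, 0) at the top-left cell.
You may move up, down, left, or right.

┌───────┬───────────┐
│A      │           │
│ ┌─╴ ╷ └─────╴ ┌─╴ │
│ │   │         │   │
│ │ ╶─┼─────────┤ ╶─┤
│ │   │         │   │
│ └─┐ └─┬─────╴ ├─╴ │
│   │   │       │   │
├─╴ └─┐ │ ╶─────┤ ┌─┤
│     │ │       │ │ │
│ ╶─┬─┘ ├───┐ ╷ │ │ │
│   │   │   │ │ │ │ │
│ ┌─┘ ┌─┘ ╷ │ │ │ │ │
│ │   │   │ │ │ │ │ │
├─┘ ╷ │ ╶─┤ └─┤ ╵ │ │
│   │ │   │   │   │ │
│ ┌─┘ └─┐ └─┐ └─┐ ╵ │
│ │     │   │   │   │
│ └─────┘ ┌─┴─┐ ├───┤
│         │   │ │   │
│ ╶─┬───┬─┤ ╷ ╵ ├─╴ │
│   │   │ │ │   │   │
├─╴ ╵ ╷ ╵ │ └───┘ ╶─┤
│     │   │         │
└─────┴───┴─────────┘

Shortest path A → P at (8, 8): 22 steps
Shortest path A → Q at (1, 8): 13 steps

Q is closer (13 steps vs 22 steps).

Path to P:

┌───────┬───────────┐
│A → → ↓│      ↱ → ↓│
│ ┌─╴ ╷ └─────╴ ┌─╴ │
│ │   │↳ → → → ↑│↓ ↲│
│ │ ╶─┼─────────┤ ╶─┤
│ │   │         │↳ ↓│
│ └─┐ └─┬─────╴ ├─╴ │
│   │   │       │↓ ↲│
├─╴ └─┐ │ ╶─────┤ ┌─┤
│     │ │       │↓│ │
│ ╶─┬─┘ ├───┐ ╷ │ │ │
│   │   │   │ │ │↓│ │
│ ┌─┘ ┌─┘ ╷ │ │ │ │ │
│ │   │   │ │ │ │↓│ │
├─┘ ╷ │ ╶─┤ └─┤ ╵ │ │
│   │ │   │   │  ↓│ │
│ ┌─┘ └─┐ └─┐ └─┐ ╵ │
│ │     │   │   │P  │
│ └─────┘ ┌─┴─┐ ├───┤
│         │   │ │   │
│ ╶─┬───┬─┤ ╷ ╵ ├─╴ │
│   │   │ │ │   │   │
├─╴ ╵ ╷ ╵ │ └───┘ ╶─┤
│     │   │         │
└─────┴───┴─────────┘

Path to Q:

┌───────┬───────────┐
│A → → ↓│      ↱ → ↓│
│ ┌─╴ ╷ └─────╴ ┌─╴ │
│ │   │↳ → → → ↑│Q ↲│
│ │ ╶─┼─────────┤ ╶─┤
│ │   │         │   │
│ └─┐ └─┬─────╴ ├─╴ │
│   │   │       │   │
├─╴ └─┐ │ ╶─────┤ ┌─┤
│     │ │       │ │ │
│ ╶─┬─┘ ├───┐ ╷ │ │ │
│   │   │   │ │ │ │ │
│ ┌─┘ ┌─┘ ╷ │ │ │ │ │
│ │   │   │ │ │ │ │ │
├─┘ ╷ │ ╶─┤ └─┤ ╵ │ │
│   │ │   │   │   │ │
│ ┌─┘ └─┐ └─┐ └─┐ ╵ │
│ │     │   │   │   │
│ └─────┘ ┌─┴─┐ ├───┤
│         │   │ │   │
│ ╶─┬───┬─┤ ╷ ╵ ├─╴ │
│   │   │ │ │   │   │
├─╴ ╵ ╷ ╵ │ └───┘ ╶─┤
│     │   │         │
└─────┴───┴─────────┘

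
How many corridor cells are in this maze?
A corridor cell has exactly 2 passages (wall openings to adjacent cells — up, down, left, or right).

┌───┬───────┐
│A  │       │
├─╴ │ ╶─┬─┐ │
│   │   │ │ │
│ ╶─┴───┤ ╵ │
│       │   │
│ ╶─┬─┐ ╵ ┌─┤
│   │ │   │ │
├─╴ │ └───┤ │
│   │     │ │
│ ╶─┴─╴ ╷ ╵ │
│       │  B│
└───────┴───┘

Counting cells with exactly 2 passages:
Total corridor cells: 28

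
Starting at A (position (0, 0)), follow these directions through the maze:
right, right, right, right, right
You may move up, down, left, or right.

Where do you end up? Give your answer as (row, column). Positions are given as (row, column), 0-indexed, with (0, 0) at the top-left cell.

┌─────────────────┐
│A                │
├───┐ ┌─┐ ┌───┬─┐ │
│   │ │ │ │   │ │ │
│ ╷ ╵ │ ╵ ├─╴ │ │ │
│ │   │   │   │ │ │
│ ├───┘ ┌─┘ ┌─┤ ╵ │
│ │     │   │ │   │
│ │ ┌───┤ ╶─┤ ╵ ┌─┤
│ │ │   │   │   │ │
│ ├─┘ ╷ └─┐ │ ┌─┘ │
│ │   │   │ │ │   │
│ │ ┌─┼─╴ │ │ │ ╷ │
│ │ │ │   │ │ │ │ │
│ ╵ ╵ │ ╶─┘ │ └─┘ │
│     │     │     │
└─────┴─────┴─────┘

Following directions step by step:
Start: (0, 0)
  right: (0, 0) → (0, 1)
  right: (0, 1) → (0, 2)
  right: (0, 2) → (0, 3)
  right: (0, 3) → (0, 4)
  right: (0, 4) → (0, 5)
Final position: (0, 5)

Path taken:

┌─────────────────┐
│A → → → → B      │
├───┐ ┌─┐ ┌───┬─┐ │
│   │ │ │ │   │ │ │
│ ╷ ╵ │ ╵ ├─╴ │ │ │
│ │   │   │   │ │ │
│ ├───┘ ┌─┘ ┌─┤ ╵ │
│ │     │   │ │   │
│ │ ┌───┤ ╶─┤ ╵ ┌─┤
│ │ │   │   │   │ │
│ ├─┘ ╷ └─┐ │ ┌─┘ │
│ │   │   │ │ │   │
│ │ ┌─┼─╴ │ │ │ ╷ │
│ │ │ │   │ │ │ │ │
│ ╵ ╵ │ ╶─┘ │ └─┘ │
│     │     │     │
└─────┴─────┴─────┘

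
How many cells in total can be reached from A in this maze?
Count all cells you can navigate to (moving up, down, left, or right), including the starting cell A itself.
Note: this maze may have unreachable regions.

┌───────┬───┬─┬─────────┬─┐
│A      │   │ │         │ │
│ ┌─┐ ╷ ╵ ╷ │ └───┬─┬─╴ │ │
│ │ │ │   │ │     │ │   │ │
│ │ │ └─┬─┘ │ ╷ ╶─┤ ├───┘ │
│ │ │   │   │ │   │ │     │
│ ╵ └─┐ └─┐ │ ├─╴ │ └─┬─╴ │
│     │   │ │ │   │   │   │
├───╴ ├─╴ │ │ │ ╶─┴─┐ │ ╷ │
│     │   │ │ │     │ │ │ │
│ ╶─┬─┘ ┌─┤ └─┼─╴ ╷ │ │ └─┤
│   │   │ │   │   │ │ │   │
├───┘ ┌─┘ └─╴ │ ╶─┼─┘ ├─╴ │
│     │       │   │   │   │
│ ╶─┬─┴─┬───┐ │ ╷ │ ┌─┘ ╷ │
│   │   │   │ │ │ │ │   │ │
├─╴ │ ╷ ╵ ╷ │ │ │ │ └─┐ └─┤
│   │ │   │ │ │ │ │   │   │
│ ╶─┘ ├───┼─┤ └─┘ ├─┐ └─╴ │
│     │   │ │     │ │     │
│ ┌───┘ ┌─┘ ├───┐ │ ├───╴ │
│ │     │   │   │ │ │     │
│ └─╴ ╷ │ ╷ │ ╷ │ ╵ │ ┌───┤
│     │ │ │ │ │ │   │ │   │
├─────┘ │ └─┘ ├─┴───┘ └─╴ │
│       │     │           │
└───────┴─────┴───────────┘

Using BFS/flood-fill to find all reachable cells from A:
Maze size: 13 × 13 = 169 total cells
63 cell(s) are walled off and cannot be reached from A.
Reachable cells: 106

Reachable region (· marks reachable cells):

┌───────┬───┬─┬─────────┬─┐
│A · · ·│· ·│·│         │ │
│ ┌─┐ ╷ ╵ ╷ │ └───┬─┬─╴ │ │
│·│·│·│· ·│·│· · ·│ │   │ │
│ │ │ └─┬─┘ │ ╷ ╶─┤ ├───┘ │
│·│·│· ·│· ·│·│· ·│ │     │
│ ╵ └─┐ └─┐ │ ├─╴ │ └─┬─╴ │
│· · ·│· ·│·│·│· ·│   │   │
├───╴ ├─╴ │ │ │ ╶─┴─┐ │ ╷ │
│· · ·│· ·│·│·│· · ·│ │ │ │
│ ╶─┬─┘ ┌─┤ └─┼─╴ ╷ │ │ └─┤
│· ·│· ·│·│· ·│· ·│·│ │   │
├───┘ ┌─┘ └─╴ │ ╶─┼─┘ ├─╴ │
│· · ·│· · · ·│· ·│   │   │
│ ╶─┬─┴─┬───┐ │ ╷ │ ┌─┘ ╷ │
│· ·│· ·│· ·│·│·│·│ │   │ │
├─╴ │ ╷ ╵ ╷ │ │ │ │ └─┐ └─┤
│· ·│·│· ·│·│·│·│·│   │   │
│ ╶─┘ ├───┼─┤ └─┘ ├─┐ └─╴ │
│· · ·│· ·│ │· · ·│·│     │
│ ┌───┘ ┌─┘ ├───┐ │ ├───╴ │
│·│· · ·│   │   │·│·│     │
│ └─╴ ╷ │ ╷ │ ╷ │ ╵ │ ┌───┤
│· · ·│·│ │ │ │ │· ·│ │   │
├─────┘ │ └─┘ ├─┴───┘ └─╴ │
│· · · ·│     │           │
└───────┴─────┴───────────┘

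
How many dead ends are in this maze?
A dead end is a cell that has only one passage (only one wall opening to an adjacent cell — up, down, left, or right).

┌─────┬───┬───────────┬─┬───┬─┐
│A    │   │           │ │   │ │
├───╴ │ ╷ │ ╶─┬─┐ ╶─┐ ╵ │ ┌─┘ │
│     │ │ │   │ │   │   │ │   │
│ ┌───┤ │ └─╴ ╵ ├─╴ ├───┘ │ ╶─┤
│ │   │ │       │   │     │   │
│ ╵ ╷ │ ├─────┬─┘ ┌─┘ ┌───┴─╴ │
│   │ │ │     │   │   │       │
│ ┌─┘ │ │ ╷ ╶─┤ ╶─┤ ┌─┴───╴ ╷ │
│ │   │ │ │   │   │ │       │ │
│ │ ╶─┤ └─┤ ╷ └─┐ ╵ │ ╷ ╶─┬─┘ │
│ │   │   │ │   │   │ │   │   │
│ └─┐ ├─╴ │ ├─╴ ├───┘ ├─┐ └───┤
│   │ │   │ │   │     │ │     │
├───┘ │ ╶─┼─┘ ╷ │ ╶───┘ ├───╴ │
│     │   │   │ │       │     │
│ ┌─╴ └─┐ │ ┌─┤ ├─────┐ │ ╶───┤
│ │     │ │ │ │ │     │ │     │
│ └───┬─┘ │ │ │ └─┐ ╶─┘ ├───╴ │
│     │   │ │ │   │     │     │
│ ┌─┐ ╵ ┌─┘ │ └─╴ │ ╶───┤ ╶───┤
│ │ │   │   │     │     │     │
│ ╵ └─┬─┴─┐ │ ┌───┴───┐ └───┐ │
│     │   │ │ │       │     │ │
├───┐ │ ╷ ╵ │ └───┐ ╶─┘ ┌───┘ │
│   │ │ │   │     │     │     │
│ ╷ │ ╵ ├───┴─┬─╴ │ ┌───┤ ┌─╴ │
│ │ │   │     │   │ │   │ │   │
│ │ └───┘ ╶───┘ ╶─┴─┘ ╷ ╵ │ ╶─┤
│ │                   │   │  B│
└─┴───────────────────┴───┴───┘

Checking each cell for number of passages:

Dead ends found at positions:
  (0, 0)
  (0, 11)
  (0, 13)
  (0, 14)
  (1, 7)
  (3, 6)
  (3, 11)
  (4, 4)
  (5, 13)
  (6, 1)
  (6, 5)
  (6, 11)
  (8, 1)
  (8, 3)
  (8, 6)
  (8, 8)
  (8, 10)
  (10, 1)
  (10, 4)
  (11, 7)
  (11, 10)
  (11, 13)
  (13, 6)
  (13, 9)
  (14, 0)
  (14, 14)
Total dead ends: 26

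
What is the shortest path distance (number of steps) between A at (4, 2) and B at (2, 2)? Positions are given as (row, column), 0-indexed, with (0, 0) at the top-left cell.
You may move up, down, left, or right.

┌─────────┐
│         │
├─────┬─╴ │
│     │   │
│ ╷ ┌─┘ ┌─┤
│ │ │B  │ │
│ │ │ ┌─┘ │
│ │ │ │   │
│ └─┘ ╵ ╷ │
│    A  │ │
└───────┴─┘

Finding path from (4, 2) to (2, 2):
Path: (4,2) → (3,2) → (2,2)
Distance: 2 steps

Solution:

┌─────────┐
│         │
├─────┬─╴ │
│     │   │
│ ╷ ┌─┘ ┌─┤
│ │ │B  │ │
│ │ │ ┌─┘ │
│ │ │↑│   │
│ └─┘ ╵ ╷ │
│    A  │ │
└───────┴─┘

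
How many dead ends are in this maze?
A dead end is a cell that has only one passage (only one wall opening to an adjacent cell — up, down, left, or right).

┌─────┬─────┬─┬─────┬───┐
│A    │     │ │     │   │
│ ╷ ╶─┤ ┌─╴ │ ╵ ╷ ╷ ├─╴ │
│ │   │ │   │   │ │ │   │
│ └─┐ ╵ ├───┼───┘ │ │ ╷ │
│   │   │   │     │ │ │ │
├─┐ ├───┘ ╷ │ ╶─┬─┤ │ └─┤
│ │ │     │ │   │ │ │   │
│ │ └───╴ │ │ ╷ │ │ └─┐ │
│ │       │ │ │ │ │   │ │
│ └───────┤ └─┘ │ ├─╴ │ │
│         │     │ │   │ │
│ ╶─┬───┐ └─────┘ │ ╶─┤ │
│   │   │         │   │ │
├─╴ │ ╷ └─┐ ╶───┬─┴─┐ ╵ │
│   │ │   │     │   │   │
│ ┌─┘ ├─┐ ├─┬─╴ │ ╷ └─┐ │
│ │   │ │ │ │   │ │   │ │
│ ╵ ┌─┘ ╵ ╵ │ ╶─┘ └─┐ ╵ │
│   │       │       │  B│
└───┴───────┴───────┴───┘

Checking each cell for number of passages:

Dead ends found at positions:
  (0, 2)
  (0, 6)
  (0, 10)
  (1, 4)
  (2, 11)
  (3, 0)
  (3, 2)
  (3, 8)
  (4, 6)
  (8, 3)
  (8, 5)
  (9, 2)
  (9, 9)
Total dead ends: 13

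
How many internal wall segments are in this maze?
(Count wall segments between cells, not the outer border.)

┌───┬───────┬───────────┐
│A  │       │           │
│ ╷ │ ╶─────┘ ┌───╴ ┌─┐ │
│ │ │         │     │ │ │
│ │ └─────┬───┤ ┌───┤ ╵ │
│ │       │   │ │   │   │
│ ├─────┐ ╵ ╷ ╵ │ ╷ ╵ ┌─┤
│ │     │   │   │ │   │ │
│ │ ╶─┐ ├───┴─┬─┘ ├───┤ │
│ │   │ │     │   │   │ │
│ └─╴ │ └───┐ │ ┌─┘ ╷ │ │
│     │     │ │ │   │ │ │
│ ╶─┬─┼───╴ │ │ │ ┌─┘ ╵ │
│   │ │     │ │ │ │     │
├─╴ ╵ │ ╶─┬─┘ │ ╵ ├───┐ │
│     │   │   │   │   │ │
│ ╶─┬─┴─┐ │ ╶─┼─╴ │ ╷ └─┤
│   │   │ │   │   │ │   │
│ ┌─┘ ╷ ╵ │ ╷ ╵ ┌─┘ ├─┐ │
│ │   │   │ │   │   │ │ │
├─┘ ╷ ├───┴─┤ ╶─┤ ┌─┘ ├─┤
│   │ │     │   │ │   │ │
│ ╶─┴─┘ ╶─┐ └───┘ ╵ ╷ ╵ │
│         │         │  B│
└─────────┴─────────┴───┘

Counting internal wall segments:
Total internal walls: 121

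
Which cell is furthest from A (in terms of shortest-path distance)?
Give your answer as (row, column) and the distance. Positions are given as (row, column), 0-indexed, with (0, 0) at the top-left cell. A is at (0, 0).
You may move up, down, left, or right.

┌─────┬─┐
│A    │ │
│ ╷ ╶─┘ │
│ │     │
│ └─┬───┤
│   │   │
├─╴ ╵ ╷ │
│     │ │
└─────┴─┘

Computing BFS distances from A to all cells:
Furthest cell: (3, 3)
Distance: 8 steps

Path from A to the furthest cell:

┌─────┬─┐
│A    │ │
│ ╷ ╶─┘ │
│↓│     │
│ └─┬───┤
│↳ ↓│↱ ↓│
├─╴ ╵ ╷ │
│  ↳ ↑│B│
└─────┴─┘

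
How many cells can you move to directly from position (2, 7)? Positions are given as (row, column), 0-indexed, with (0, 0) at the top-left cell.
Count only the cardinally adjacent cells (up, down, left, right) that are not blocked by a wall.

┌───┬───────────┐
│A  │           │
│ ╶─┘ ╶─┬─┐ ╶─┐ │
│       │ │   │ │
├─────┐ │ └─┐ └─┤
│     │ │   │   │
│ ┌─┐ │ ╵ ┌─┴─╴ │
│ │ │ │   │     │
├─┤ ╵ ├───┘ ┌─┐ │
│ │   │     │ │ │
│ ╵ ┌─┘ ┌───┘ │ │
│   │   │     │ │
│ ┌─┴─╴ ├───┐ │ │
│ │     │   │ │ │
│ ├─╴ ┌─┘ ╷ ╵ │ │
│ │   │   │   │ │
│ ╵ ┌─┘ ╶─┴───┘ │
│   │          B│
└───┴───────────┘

Checking passable neighbors of (2, 7):
Neighbors: (3, 7), (2, 6)
Count: 2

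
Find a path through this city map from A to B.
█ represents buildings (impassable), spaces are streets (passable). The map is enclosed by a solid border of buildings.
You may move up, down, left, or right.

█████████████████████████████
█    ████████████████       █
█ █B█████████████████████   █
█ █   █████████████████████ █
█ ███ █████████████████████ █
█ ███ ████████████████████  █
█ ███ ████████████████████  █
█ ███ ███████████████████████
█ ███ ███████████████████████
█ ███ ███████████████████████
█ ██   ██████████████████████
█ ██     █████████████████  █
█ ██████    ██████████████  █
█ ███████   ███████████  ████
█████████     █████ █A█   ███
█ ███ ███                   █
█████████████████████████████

Finding the shortest path from A to B:
Movement: cardinal only
Path length: 32 steps
Directions: down → left → left → left → left → left → left → left → left → up → left → left → up → up → left → left → left → up → left → left → up → left → up → up → up → up → up → up → up → left → left → up

Solution:

█████████████████████████████
█    ████████████████       █
█ █B█████████████████████   █
█ █↑←↰█████████████████████ █
█ ███↑█████████████████████ █
█ ███↑████████████████████  █
█ ███↑████████████████████  █
█ ███↑███████████████████████
█ ███↑███████████████████████
█ ███↑███████████████████████
█ ██ ↑↰██████████████████████
█ ██  ↑←↰█████████████████  █
█ ██████↑←←↰██████████████  █
█ ███████  ↑███████████  ████
█████████  ↑←↰█████ █A█   ███
█ ███ ███    ↑←←←←←←←↲      █
█████████████████████████████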